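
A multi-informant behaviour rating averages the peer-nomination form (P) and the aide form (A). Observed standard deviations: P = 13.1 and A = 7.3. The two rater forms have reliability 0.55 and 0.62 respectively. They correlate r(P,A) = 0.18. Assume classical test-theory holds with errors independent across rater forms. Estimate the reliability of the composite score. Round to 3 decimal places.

0.624

Var(P+A) = 13.1² + 7.3² + 2·[13.1·7.3·0.18] = 224.9 + 34.4268 = 259.327.
Under uncorrelated errors the observed covariances equal the true-score covariances, so only the own-variance terms attenuate.
True-score variance = [13.1²·0.55 + 7.3²·0.62] + 34.4268 = 127.425 + 34.4268 = 161.852.
Reliability = 161.852 / 259.327 = 0.624.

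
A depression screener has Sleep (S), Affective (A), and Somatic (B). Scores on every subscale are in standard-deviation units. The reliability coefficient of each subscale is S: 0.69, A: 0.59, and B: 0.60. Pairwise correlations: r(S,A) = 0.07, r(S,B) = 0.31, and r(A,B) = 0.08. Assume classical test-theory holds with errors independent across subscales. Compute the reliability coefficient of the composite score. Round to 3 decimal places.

0.714

Var(S+A+B) = 3 + 2·[0.07 + 0.31 + 0.08] = 3 + 0.92 = 3.92.
Because errors are independent across components, Cov(Tᵢ,Tⱼ) = Cov(Xᵢ,Xⱼ); the off-diagonal part of the true-score variance is the same as above.
True-score variance = [0.69 + 0.59 + 0.60] + 0.92 = 1.88 + 0.92 = 2.8.
Reliability = 2.8 / 3.92 = 0.714.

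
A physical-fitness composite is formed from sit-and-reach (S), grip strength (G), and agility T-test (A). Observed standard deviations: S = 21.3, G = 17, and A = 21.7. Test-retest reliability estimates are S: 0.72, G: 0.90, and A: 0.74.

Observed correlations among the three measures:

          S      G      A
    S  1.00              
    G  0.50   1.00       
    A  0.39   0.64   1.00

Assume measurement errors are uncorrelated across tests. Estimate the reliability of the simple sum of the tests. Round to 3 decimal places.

Var(S+G+A) = 21.3² + 17² + 21.7² + 2·[21.3·17·0.50 + 21.3·21.7·0.39 + 17·21.7·0.64] = 1213.58 + 1194.82 = 2408.4.
Under uncorrelated errors the observed covariances equal the true-score covariances, so only the own-variance terms attenuate.
True-score variance = [21.3²·0.72 + 17²·0.90 + 21.7²·0.74] + 1194.82 = 935.215 + 1194.82 = 2130.03.
Reliability = 2130.03 / 2408.4 = 0.884.

0.884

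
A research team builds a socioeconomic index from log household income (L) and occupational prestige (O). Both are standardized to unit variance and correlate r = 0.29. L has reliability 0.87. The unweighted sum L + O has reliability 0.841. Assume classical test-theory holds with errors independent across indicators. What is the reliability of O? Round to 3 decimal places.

Var(L+O) = 2 + 2·0.29 = 2.580.
True-score variance = ρ_L + ρ_O + 2·0.29, so 0.841 = (0.87 + ρ_O + 0.58) / 2.580.
ρ_O = 0.841·2.580 − 0.87 − 0.58 = 0.720.

0.720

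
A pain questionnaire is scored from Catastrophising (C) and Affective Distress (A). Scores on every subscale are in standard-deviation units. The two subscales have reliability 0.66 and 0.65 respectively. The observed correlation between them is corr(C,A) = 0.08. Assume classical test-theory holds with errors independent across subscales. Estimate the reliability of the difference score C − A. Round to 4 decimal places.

Var(C−A) = 1 + 1 − 2·0.08 = 2 − 0.16 = 1.84.
Because errors are independent across components, Cov(Tᵢ,Tⱼ) = Cov(Xᵢ,Xⱼ); the off-diagonal part of the true-score variance is the same as above.
True-score variance = [0.66 + 0.65] − 0.16 = 1.31 − 0.16 = 1.15.
Reliability = 1.15 / 1.84 = 0.6250.

0.6250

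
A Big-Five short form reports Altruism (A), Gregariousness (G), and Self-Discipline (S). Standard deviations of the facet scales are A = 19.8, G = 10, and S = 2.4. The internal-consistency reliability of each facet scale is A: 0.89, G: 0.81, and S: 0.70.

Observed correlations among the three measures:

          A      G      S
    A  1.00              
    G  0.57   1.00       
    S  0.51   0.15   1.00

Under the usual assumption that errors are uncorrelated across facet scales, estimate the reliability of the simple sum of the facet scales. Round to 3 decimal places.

Var(A+G+S) = 19.8² + 10² + 2.4² + 2·[19.8·10·0.57 + 19.8·2.4·0.51 + 10·2.4·0.15] = 497.8 + 281.39 = 779.19.
With uncorrelated errors the cross-covariances are all true-score covariance, so they carry over unchanged; only the diagonal terms shrink to ρᵢσᵢ².
True-score variance = [19.8²·0.89 + 10²·0.81 + 2.4²·0.70] + 281.39 = 433.948 + 281.39 = 715.338.
Reliability = 715.338 / 779.19 = 0.918.

0.918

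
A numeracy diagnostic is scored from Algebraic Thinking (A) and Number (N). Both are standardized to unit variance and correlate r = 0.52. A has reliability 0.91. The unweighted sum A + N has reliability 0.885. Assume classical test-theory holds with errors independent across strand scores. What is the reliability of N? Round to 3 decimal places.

0.740

Var(A+N) = 2 + 2·0.52 = 3.040.
True-score variance = ρ_A + ρ_N + 2·0.52, so 0.885 = (0.91 + ρ_N + 1.04) / 3.040.
ρ_N = 0.885·3.040 − 0.91 − 1.04 = 0.740.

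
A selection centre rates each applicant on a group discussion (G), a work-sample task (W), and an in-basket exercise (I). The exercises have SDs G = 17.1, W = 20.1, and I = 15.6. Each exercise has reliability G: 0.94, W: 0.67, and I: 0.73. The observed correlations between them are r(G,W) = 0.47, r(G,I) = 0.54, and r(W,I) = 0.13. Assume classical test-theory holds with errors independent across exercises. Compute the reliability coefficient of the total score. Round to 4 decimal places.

0.8673

Var(G+W+I) = 17.1² + 20.1² + 15.6² + 2·[17.1·20.1·0.47 + 17.1·15.6·0.54 + 20.1·15.6·0.13] = 939.78 + 692.714 = 1632.49.
With uncorrelated errors the cross-covariances are all true-score covariance, so they carry over unchanged; only the diagonal terms shrink to ρᵢσᵢ².
True-score variance = [17.1²·0.94 + 20.1²·0.67 + 15.6²·0.73] + 692.714 = 723.205 + 692.714 = 1415.92.
Reliability = 1415.92 / 1632.49 = 0.8673.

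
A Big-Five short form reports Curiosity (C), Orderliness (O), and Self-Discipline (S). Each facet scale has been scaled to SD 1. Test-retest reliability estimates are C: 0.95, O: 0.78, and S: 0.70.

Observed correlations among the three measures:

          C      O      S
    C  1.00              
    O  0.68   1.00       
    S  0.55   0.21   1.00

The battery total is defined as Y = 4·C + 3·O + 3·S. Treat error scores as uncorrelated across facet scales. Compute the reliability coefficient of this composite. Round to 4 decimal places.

0.9186

Var(Y) = 4² + 3² + 3² + 2·[12·0.68 + 12·0.55 + 9·0.21] = 34 + 33.3 = 67.3.
With uncorrelated errors the cross-covariances are all true-score covariance, so they carry over unchanged; only the diagonal terms shrink to ρᵢσᵢ².
True-score variance = [4²·0.95 + 3²·0.78 + 3²·0.70] + 33.3 = 28.52 + 33.3 = 61.82.
Reliability = 61.82 / 67.3 = 0.9186.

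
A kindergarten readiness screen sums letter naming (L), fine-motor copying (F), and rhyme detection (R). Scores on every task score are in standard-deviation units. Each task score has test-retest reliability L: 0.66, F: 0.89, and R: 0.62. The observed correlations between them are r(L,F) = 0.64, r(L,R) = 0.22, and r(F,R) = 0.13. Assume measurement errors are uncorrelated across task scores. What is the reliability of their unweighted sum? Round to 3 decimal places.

Var(L+F+R) = 3 + 2·[0.64 + 0.22 + 0.13] = 3 + 1.98 = 4.98.
Because errors are independent across components, Cov(Tᵢ,Tⱼ) = Cov(Xᵢ,Xⱼ); the off-diagonal part of the true-score variance is the same as above.
True-score variance = [0.66 + 0.89 + 0.62] + 1.98 = 2.17 + 1.98 = 4.15.
Reliability = 4.15 / 4.98 = 0.833.

0.833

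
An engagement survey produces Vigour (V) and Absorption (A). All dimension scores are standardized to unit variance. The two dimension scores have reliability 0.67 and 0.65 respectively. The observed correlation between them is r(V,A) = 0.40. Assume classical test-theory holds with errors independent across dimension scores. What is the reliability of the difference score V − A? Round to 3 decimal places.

0.433

Var(V−A) = 1 + 1 − 2·0.40 = 2 − 0.8 = 1.2.
With uncorrelated errors the cross-covariances are all true-score covariance, so they carry over unchanged; only the diagonal terms shrink to ρᵢσᵢ².
True-score variance = [0.67 + 0.65] − 0.8 = 1.32 − 0.8 = 0.52.
Reliability = 0.52 / 1.2 = 0.433.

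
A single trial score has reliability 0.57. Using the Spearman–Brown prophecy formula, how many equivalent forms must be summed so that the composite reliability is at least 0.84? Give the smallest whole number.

k ≥ ρ*(1−ρ₁)/(ρ₁(1−ρ*)) = 0.84·0.43 / (0.57·0.16) = 3.961.
Smallest integer k = 4.

4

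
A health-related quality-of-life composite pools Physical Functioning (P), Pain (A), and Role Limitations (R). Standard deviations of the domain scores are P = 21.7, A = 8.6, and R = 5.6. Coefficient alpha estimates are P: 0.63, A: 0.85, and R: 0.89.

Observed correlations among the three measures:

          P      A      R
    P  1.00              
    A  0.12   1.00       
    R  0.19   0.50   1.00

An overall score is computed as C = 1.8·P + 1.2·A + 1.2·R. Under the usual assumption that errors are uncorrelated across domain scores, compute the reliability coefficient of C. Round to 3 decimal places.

Var(C) = 1.8²·21.7² + 1.2²·8.6² + 1.2²·5.6² + 2·[2.16·21.7·8.6·0.12 + 2.16·21.7·5.6·0.19 + 1.44·8.6·5.6·0.50] = 1677.34 + 265.838 = 1943.18.
With uncorrelated errors the cross-covariances are all true-score covariance, so they carry over unchanged; only the diagonal terms shrink to ρᵢσᵢ².
True-score variance = [1.8²·21.7²·0.63 + 1.2²·8.6²·0.85 + 1.2²·5.6²·0.89] + 265.838 = 1091.9 + 265.838 = 1357.74.
Reliability = 1357.74 / 1943.18 = 0.699.

0.699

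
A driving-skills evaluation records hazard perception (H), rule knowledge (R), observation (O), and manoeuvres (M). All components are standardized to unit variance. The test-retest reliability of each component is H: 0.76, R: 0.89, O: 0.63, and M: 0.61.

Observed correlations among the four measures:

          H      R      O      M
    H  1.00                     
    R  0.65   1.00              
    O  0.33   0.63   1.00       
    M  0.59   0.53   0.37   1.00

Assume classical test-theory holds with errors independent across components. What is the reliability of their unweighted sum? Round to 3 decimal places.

Var(H+R+O+M) = 4 + 2·[0.65 + 0.33 + 0.59 + 0.63 + 0.53 + 0.37] = 4 + 6.2 = 10.2.
With uncorrelated errors the cross-covariances are all true-score covariance, so they carry over unchanged; only the diagonal terms shrink to ρᵢσᵢ².
True-score variance = [0.76 + 0.89 + 0.63 + 0.61] + 6.2 = 2.89 + 6.2 = 9.09.
Reliability = 9.09 / 10.2 = 0.891.

0.891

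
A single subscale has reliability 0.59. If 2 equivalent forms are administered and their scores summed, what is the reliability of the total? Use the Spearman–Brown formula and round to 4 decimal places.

ρ_k = kρ / (1 + (k−1)ρ) = 2·0.59 / (1 + 1·0.59) = 1.180 / 1.590 = 0.7421.

0.7421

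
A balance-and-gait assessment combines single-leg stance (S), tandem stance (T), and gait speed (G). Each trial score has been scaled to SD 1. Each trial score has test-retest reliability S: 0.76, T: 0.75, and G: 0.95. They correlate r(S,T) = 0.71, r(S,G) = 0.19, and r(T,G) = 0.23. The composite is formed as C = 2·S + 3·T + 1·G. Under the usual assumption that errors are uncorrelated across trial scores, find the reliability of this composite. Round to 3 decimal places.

Var(C) = 2² + 3² + 1 + 2·[6·0.71 + 2·0.19 + 3·0.23] = 14 + 10.66 = 24.66.
With uncorrelated errors the cross-covariances are all true-score covariance, so they carry over unchanged; only the diagonal terms shrink to ρᵢσᵢ².
True-score variance = [2²·0.76 + 3²·0.75 + 0.95] + 10.66 = 10.74 + 10.66 = 21.4.
Reliability = 21.4 / 24.66 = 0.868.

0.868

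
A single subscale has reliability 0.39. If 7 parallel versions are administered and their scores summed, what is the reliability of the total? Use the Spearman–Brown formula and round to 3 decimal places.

0.817

ρ_k = kρ / (1 + (k−1)ρ) = 7·0.39 / (1 + 6·0.39) = 2.730 / 3.340 = 0.817.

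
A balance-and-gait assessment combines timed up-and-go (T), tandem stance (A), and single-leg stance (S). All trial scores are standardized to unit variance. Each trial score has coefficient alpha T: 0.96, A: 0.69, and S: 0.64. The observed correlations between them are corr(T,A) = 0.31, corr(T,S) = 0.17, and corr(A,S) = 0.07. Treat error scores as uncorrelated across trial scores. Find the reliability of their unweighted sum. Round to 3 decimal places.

Var(T+A+S) = 3 + 2·[0.31 + 0.17 + 0.07] = 3 + 1.1 = 4.1.
With uncorrelated errors the cross-covariances are all true-score covariance, so they carry over unchanged; only the diagonal terms shrink to ρᵢσᵢ².
True-score variance = [0.96 + 0.69 + 0.64] + 1.1 = 2.29 + 1.1 = 3.39.
Reliability = 3.39 / 4.1 = 0.827.

0.827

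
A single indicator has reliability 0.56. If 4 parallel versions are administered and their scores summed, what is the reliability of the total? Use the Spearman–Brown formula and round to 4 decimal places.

0.8358

ρ_k = kρ / (1 + (k−1)ρ) = 4·0.56 / (1 + 3·0.56) = 2.240 / 2.680 = 0.8358.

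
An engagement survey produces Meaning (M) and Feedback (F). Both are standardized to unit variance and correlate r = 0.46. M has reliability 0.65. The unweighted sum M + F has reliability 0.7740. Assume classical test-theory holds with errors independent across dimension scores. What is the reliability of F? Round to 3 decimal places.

0.690

Var(M+F) = 2 + 2·0.46 = 2.920.
True-score variance = ρ_M + ρ_F + 2·0.46, so 0.7740 = (0.65 + ρ_F + 0.92) / 2.920.
ρ_F = 0.7740·2.920 − 0.65 − 0.92 = 0.690.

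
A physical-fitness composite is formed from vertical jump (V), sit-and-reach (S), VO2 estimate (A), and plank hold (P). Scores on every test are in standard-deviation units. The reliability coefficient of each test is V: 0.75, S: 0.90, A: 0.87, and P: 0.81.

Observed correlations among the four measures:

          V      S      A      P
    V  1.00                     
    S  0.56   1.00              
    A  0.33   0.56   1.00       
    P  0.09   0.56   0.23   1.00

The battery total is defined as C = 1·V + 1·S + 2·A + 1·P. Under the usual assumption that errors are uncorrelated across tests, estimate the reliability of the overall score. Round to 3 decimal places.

Var(C) = 1 + 1 + 2² + 1 + 2·[0.56 + 2·0.33 + 0.09 + 2·0.56 + 0.56 + 2·0.23] = 7 + 6.9 = 13.9.
Because errors are independent across components, Cov(Tᵢ,Tⱼ) = Cov(Xᵢ,Xⱼ); the off-diagonal part of the true-score variance is the same as above.
True-score variance = [0.75 + 0.90 + 2²·0.87 + 0.81] + 6.9 = 5.94 + 6.9 = 12.84.
Reliability = 12.84 / 13.9 = 0.924.

0.924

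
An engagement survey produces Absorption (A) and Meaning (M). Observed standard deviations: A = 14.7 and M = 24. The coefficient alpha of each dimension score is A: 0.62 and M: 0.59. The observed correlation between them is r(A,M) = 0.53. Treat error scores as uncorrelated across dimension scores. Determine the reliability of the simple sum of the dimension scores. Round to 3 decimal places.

0.727

Var(A+M) = 14.7² + 24² + 2·[14.7·24·0.53] = 792.09 + 373.968 = 1166.06.
Under uncorrelated errors the observed covariances equal the true-score covariances, so only the own-variance terms attenuate.
True-score variance = [14.7²·0.62 + 24²·0.59] + 373.968 = 473.816 + 373.968 = 847.784.
Reliability = 847.784 / 1166.06 = 0.727.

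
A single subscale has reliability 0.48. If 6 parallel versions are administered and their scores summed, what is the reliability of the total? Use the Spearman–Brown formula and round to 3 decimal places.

0.847

ρ_k = kρ / (1 + (k−1)ρ) = 6·0.48 / (1 + 5·0.48) = 2.880 / 3.400 = 0.847.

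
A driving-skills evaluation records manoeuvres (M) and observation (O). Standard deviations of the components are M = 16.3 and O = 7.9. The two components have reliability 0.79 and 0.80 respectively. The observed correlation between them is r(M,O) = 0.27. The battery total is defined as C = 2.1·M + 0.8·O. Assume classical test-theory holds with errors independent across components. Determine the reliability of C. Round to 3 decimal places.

Var(C) = 2.1²·16.3² + 0.8²·7.9² + 2·[1.68·16.3·7.9·0.27] = 1211.64 + 116.82 = 1328.46.
With uncorrelated errors the cross-covariances are all true-score covariance, so they carry over unchanged; only the diagonal terms shrink to ρᵢσᵢ².
True-score variance = [2.1²·16.3²·0.79 + 0.8²·7.9²·0.80] + 116.82 = 957.591 + 116.82 = 1074.41.
Reliability = 1074.41 / 1328.46 = 0.809.

0.809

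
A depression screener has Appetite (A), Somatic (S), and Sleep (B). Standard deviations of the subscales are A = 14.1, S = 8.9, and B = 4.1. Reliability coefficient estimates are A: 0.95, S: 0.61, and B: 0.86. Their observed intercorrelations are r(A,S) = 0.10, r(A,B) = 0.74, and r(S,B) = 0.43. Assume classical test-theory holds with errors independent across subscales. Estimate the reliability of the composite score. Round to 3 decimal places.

0.901

Var(A+S+B) = 14.1² + 8.9² + 4.1² + 2·[14.1·8.9·0.10 + 14.1·4.1·0.74 + 8.9·4.1·0.43] = 294.83 + 142.038 = 436.868.
With uncorrelated errors the cross-covariances are all true-score covariance, so they carry over unchanged; only the diagonal terms shrink to ρᵢσᵢ².
True-score variance = [14.1²·0.95 + 8.9²·0.61 + 4.1²·0.86] + 142.038 = 251.644 + 142.038 = 393.682.
Reliability = 393.682 / 436.868 = 0.901.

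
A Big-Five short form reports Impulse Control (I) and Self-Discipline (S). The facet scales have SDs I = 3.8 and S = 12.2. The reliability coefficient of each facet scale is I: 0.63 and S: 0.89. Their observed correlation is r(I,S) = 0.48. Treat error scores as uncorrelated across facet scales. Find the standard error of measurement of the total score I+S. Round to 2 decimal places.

Var(total) = 163.28 + 44.5056 = 207.786.
True-score variance = 141.565 + 44.5056 = 186.07, so reliability = 0.8955.
Error variance = 207.786 − 186.07 = 21.7152; SEM = √21.7152 = 4.66.

4.66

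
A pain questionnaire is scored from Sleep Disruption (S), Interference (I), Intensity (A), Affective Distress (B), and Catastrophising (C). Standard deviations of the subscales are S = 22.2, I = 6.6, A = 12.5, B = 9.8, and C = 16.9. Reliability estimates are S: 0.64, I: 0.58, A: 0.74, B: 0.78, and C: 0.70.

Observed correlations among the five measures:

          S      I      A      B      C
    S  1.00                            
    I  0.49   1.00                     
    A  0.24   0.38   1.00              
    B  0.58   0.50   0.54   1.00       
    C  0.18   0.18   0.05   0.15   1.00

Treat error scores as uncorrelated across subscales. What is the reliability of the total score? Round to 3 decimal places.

0.837

Var(S+I+A+B+C) = 22.2² + 6.6² + 12.5² + 9.8² + 16.9² + 2·[22.2·6.6·0.49 + 22.2·12.5·0.24 + 22.2·9.8·0.58 + 22.2·16.9·0.18 + 6.6·12.5·0.38 + 6.6·9.8·0.50 + 6.6·16.9·0.18 + 12.5·9.8·0.54 + 12.5·16.9·0.05 + 9.8·16.9·0.15] = 1074.3 + 1034.87 = 2109.17.
With uncorrelated errors the cross-covariances are all true-score covariance, so they carry over unchanged; only the diagonal terms shrink to ρᵢσᵢ².
True-score variance = [22.2²·0.64 + 6.6²·0.58 + 12.5²·0.74 + 9.8²·0.78 + 16.9²·0.70] + 1034.87 = 731.146 + 1034.87 = 1766.01.
Reliability = 1766.01 / 2109.17 = 0.837.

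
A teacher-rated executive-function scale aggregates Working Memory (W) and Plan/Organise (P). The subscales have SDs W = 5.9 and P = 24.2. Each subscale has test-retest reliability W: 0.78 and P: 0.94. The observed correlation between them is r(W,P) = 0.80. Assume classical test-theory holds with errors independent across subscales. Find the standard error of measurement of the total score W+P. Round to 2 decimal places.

6.54

Var(total) = 620.45 + 228.448 = 848.898.
True-score variance = 577.653 + 228.448 = 806.101, so reliability = 0.9496.
Error variance = 848.898 − 806.101 = 42.7966; SEM = √42.7966 = 6.54.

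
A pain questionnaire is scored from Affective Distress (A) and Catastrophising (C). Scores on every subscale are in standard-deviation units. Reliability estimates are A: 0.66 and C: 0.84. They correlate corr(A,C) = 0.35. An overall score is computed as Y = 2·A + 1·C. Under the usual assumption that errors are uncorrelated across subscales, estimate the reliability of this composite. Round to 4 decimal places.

Var(Y) = 2² + 1 + 2·[2·0.35] = 5 + 1.4 = 6.4.
Under uncorrelated errors the observed covariances equal the true-score covariances, so only the own-variance terms attenuate.
True-score variance = [2²·0.66 + 0.84] + 1.4 = 3.48 + 1.4 = 4.88.
Reliability = 4.88 / 6.4 = 0.7625.

0.7625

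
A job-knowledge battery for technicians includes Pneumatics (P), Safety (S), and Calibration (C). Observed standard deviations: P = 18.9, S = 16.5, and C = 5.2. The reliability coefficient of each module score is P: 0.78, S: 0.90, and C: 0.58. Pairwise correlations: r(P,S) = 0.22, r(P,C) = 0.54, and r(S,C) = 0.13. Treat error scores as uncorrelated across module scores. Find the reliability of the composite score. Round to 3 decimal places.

0.873

Var(P+S+C) = 18.9² + 16.5² + 5.2² + 2·[18.9·16.5·0.22 + 18.9·5.2·0.54 + 16.5·5.2·0.13] = 656.5 + 265.664 = 922.164.
Under uncorrelated errors the observed covariances equal the true-score covariances, so only the own-variance terms attenuate.
True-score variance = [18.9²·0.78 + 16.5²·0.90 + 5.2²·0.58] + 265.664 = 539.332 + 265.664 = 804.996.
Reliability = 804.996 / 922.164 = 0.873.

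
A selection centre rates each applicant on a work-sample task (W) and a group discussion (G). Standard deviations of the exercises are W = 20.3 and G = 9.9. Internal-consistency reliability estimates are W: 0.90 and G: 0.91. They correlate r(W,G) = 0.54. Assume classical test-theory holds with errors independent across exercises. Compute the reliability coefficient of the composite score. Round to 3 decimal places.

0.931

Var(W+G) = 20.3² + 9.9² + 2·[20.3·9.9·0.54] = 510.1 + 217.048 = 727.148.
Under uncorrelated errors the observed covariances equal the true-score covariances, so only the own-variance terms attenuate.
True-score variance = [20.3²·0.90 + 9.9²·0.91] + 217.048 = 460.07 + 217.048 = 677.118.
Reliability = 677.118 / 727.148 = 0.931.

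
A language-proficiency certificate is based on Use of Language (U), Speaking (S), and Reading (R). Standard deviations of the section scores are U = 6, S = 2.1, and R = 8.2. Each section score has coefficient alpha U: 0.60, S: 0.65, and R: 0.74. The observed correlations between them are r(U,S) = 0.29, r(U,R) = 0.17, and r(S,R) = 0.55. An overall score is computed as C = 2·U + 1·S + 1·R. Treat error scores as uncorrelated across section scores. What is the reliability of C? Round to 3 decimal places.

Var(C) = 2²·6² + 2.1² + 8.2² + 2·[2·6·2.1·0.29 + 2·6·8.2·0.17 + 2.1·8.2·0.55] = 215.65 + 67.014 = 282.664.
With uncorrelated errors the cross-covariances are all true-score covariance, so they carry over unchanged; only the diagonal terms shrink to ρᵢσᵢ².
True-score variance = [2²·6²·0.60 + 2.1²·0.65 + 8.2²·0.74] + 67.014 = 139.024 + 67.014 = 206.038.
Reliability = 206.038 / 282.664 = 0.729.

0.729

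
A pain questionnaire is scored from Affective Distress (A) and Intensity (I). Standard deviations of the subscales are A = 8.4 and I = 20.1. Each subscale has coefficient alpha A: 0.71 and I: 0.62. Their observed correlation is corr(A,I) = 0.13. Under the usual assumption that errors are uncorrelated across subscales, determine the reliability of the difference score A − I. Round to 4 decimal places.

0.5960

Var(A−I) = 8.4² + 20.1² − 2·8.4·20.1·0.13 = 474.57 − 43.8984 = 430.672.
With uncorrelated errors the cross-covariances are all true-score covariance, so they carry over unchanged; only the diagonal terms shrink to ρᵢσᵢ².
True-score variance = [8.4²·0.71 + 20.1²·0.62] − 43.8984 = 300.584 − 43.8984 = 256.685.
Reliability = 256.685 / 430.672 = 0.5960.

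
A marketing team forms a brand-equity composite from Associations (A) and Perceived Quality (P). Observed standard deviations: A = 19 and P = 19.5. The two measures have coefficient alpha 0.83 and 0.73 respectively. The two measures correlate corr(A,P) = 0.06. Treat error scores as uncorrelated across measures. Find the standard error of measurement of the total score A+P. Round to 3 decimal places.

Var(total) = 741.25 + 44.46 = 785.71.
True-score variance = 577.212 + 44.46 = 621.673, so reliability = 0.7912.
Error variance = 785.71 − 621.673 = 164.038; SEM = √164.038 = 12.808.

12.808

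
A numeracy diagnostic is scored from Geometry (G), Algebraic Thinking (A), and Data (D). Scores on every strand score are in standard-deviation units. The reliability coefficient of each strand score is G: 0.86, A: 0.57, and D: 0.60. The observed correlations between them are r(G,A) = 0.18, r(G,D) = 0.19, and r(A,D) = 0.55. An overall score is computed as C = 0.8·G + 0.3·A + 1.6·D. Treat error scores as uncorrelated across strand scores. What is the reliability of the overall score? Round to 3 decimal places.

Var(C) = 0.8² + 0.3² + 1.6² + 2·[0.24·0.18 + 1.28·0.19 + 0.48·0.55] = 3.29 + 1.1008 = 4.3908.
With uncorrelated errors the cross-covariances are all true-score covariance, so they carry over unchanged; only the diagonal terms shrink to ρᵢσᵢ².
True-score variance = [0.8²·0.86 + 0.3²·0.57 + 1.6²·0.60] + 1.1008 = 2.1377 + 1.1008 = 3.2385.
Reliability = 3.2385 / 4.3908 = 0.738.

0.738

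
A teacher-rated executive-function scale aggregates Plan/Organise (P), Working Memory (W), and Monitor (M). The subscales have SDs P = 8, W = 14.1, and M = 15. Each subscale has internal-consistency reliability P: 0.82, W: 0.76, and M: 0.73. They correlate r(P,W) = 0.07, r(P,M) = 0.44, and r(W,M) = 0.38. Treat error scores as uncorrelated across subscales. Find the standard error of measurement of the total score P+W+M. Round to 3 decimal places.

Var(total) = 487.81 + 282.132 = 769.942.
True-score variance = 367.826 + 282.132 = 649.958, so reliability = 0.8442.
Error variance = 769.942 − 649.958 = 119.984; SEM = √119.984 = 10.954.

10.954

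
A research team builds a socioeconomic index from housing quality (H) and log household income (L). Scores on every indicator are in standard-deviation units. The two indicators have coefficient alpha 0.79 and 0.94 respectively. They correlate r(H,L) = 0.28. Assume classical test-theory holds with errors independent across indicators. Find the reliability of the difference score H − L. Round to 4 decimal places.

Var(H−L) = 1 + 1 − 2·0.28 = 2 − 0.56 = 1.44.
Under uncorrelated errors the observed covariances equal the true-score covariances, so only the own-variance terms attenuate.
True-score variance = [0.79 + 0.94] − 0.56 = 1.73 − 0.56 = 1.17.
Reliability = 1.17 / 1.44 = 0.8125.

0.8125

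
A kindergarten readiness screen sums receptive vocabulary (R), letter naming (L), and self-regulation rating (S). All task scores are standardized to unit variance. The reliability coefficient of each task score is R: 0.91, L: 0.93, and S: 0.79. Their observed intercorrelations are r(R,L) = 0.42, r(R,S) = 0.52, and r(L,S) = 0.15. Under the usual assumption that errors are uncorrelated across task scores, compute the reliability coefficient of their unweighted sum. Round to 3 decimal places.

Var(R+L+S) = 3 + 2·[0.42 + 0.52 + 0.15] = 3 + 2.18 = 5.18.
Because errors are independent across components, Cov(Tᵢ,Tⱼ) = Cov(Xᵢ,Xⱼ); the off-diagonal part of the true-score variance is the same as above.
True-score variance = [0.91 + 0.93 + 0.79] + 2.18 = 2.63 + 2.18 = 4.81.
Reliability = 4.81 / 5.18 = 0.929.

0.929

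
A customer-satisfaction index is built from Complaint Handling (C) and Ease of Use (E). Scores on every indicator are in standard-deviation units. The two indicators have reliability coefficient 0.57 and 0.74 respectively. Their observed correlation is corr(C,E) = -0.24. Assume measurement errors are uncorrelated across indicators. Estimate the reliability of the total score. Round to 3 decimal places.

Var(C+E) = 2 + 2·[(-0.24)] = 2 − 0.48 = 1.52.
Because errors are independent across components, Cov(Tᵢ,Tⱼ) = Cov(Xᵢ,Xⱼ); the off-diagonal part of the true-score variance is the same as above.
True-score variance = [0.57 + 0.74] − 0.48 = 1.31 − 0.48 = 0.83.
Reliability = 0.83 / 1.52 = 0.546.

0.546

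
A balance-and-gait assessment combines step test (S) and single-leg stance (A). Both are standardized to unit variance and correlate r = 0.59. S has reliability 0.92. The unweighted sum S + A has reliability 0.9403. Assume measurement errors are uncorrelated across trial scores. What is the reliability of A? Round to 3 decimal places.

Var(S+A) = 2 + 2·0.59 = 3.180.
True-score variance = ρ_S + ρ_A + 2·0.59, so 0.9403 = (0.92 + ρ_A + 1.18) / 3.180.
ρ_A = 0.9403·3.180 − 0.92 − 1.18 = 0.890.

0.890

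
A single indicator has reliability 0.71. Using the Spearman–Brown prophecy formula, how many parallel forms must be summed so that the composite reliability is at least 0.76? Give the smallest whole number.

k ≥ ρ*(1−ρ₁)/(ρ₁(1−ρ*)) = 0.76·0.29 / (0.71·0.24) = 1.293.
Smallest integer k = 2.

2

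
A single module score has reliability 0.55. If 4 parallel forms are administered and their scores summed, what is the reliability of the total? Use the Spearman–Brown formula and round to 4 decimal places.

0.8302

ρ_k = kρ / (1 + (k−1)ρ) = 4·0.55 / (1 + 3·0.55) = 2.200 / 2.650 = 0.8302.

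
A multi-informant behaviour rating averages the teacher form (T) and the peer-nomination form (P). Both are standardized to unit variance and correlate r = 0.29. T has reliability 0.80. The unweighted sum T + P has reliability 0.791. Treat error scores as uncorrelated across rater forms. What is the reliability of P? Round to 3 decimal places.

Var(T+P) = 2 + 2·0.29 = 2.580.
True-score variance = ρ_T + ρ_P + 2·0.29, so 0.791 = (0.80 + ρ_P + 0.58) / 2.580.
ρ_P = 0.791·2.580 − 0.80 − 0.58 = 0.661.

0.661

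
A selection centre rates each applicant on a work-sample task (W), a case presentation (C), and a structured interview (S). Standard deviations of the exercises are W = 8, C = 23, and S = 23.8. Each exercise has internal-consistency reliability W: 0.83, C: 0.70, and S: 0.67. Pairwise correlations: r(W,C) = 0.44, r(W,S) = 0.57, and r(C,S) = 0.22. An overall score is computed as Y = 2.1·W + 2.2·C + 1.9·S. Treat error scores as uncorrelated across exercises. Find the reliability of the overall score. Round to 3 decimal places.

Var(Y) = 2.1²·8² + 2.2²·23² + 1.9²·23.8² + 2·[4.62·8·23·0.44 + 3.99·8·23.8·0.57 + 4.18·23·23.8·0.22] = 4887.45 + 2620.9 = 7508.35.
Because errors are independent across components, Cov(Tᵢ,Tⱼ) = Cov(Xᵢ,Xⱼ); the off-diagonal part of the true-score variance is the same as above.
True-score variance = [2.1²·8²·0.83 + 2.2²·23²·0.70 + 1.9²·23.8²·0.67] + 2620.9 = 3396.56 + 2620.9 = 6017.46.
Reliability = 6017.46 / 7508.35 = 0.801.

0.801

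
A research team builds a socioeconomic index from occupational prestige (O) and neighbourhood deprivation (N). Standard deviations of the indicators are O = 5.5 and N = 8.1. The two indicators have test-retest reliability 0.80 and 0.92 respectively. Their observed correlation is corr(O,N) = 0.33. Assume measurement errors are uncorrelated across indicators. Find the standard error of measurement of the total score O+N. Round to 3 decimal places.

Var(total) = 95.86 + 29.403 = 125.263.
True-score variance = 84.5612 + 29.403 = 113.964, so reliability = 0.9098.
Error variance = 125.263 − 113.964 = 11.2988; SEM = √11.2988 = 3.361.

3.361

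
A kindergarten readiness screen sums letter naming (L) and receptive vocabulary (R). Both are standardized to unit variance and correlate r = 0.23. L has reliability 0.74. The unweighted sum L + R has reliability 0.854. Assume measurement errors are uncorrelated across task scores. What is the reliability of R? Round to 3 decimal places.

0.901

Var(L+R) = 2 + 2·0.23 = 2.460.
True-score variance = ρ_L + ρ_R + 2·0.23, so 0.854 = (0.74 + ρ_R + 0.46) / 2.460.
ρ_R = 0.854·2.460 − 0.74 − 0.46 = 0.901.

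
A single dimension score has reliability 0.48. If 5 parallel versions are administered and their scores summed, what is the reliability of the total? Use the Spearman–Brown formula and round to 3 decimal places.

ρ_k = kρ / (1 + (k−1)ρ) = 5·0.48 / (1 + 4·0.48) = 2.400 / 2.920 = 0.822.

0.822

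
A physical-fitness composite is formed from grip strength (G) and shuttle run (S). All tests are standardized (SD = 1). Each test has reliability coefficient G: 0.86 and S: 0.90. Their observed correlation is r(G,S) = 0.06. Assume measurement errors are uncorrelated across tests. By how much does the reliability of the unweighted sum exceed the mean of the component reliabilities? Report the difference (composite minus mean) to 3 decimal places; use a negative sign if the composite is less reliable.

Var(sum) = 2 + 0.12 = 2.12; true-score variance = 1.76 + 0.12 = 1.88; composite reliability = 0.8868.
Mean component reliability = 0.8800.
Difference = 0.8868 − 0.8800 = 0.007.

0.007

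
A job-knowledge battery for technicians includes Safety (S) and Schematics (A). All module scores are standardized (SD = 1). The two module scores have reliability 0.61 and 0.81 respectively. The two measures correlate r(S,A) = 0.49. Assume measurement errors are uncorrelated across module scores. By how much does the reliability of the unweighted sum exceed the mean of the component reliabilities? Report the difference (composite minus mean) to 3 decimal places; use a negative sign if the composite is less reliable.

0.095

Var(sum) = 2 + 0.98 = 2.98; true-score variance = 1.42 + 0.98 = 2.4; composite reliability = 0.8054.
Mean component reliability = 0.7100.
Difference = 0.8054 − 0.7100 = 0.095.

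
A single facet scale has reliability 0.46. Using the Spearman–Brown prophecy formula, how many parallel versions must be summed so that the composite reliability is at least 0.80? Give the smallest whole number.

5

k ≥ ρ*(1−ρ₁)/(ρ₁(1−ρ*)) = 0.80·0.54 / (0.46·0.20) = 4.696.
Smallest integer k = 5.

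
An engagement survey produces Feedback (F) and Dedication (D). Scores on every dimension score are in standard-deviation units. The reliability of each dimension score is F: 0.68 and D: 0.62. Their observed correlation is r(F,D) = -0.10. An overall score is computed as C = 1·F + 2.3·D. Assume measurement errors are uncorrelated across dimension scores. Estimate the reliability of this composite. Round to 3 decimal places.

Var(C) = 1 + 2.3² + 2·[2.3·(-0.10)] = 6.29 − 0.46 = 5.83.
With uncorrelated errors the cross-covariances are all true-score covariance, so they carry over unchanged; only the diagonal terms shrink to ρᵢσᵢ².
True-score variance = [0.68 + 2.3²·0.62] − 0.46 = 3.9598 − 0.46 = 3.4998.
Reliability = 3.4998 / 5.83 = 0.600.

0.600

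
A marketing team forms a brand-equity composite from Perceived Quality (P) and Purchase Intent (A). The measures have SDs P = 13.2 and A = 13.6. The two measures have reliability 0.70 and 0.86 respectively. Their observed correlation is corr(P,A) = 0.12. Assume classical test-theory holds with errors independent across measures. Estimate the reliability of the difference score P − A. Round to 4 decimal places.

Var(P−A) = 13.2² + 13.6² − 2·13.2·13.6·0.12 = 359.2 − 43.0848 = 316.115.
Under uncorrelated errors the observed covariances equal the true-score covariances, so only the own-variance terms attenuate.
True-score variance = [13.2²·0.70 + 13.6²·0.86] − 43.0848 = 281.034 − 43.0848 = 237.949.
Reliability = 237.949 / 316.115 = 0.7527.

0.7527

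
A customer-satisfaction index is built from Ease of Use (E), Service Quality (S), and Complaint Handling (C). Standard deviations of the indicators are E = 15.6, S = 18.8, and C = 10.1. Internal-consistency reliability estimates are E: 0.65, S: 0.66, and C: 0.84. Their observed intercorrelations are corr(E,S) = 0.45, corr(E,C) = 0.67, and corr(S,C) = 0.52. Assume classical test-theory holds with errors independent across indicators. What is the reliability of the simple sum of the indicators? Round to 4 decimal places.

0.8384

Var(E+S+C) = 15.6² + 18.8² + 10.1² + 2·[15.6·18.8·0.45 + 15.6·10.1·0.67 + 18.8·10.1·0.52] = 698.81 + 672.558 = 1371.37.
Because errors are independent across components, Cov(Tᵢ,Tⱼ) = Cov(Xᵢ,Xⱼ); the off-diagonal part of the true-score variance is the same as above.
True-score variance = [15.6²·0.65 + 18.8²·0.66 + 10.1²·0.84] + 672.558 = 477.143 + 672.558 = 1149.7.
Reliability = 1149.7 / 1371.37 = 0.8384.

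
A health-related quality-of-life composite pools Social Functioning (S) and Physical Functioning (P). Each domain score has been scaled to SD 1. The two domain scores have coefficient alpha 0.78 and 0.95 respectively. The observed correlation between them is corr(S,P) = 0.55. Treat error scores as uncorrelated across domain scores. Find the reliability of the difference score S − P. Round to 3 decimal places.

Var(S−P) = 1 + 1 − 2·0.55 = 2 − 1.1 = 0.9.
Under uncorrelated errors the observed covariances equal the true-score covariances, so only the own-variance terms attenuate.
True-score variance = [0.78 + 0.95] − 1.1 = 1.73 − 1.1 = 0.63.
Reliability = 0.63 / 0.9 = 0.700.

0.700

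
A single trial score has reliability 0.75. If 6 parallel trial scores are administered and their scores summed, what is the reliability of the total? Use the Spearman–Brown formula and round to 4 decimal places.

0.9474

ρ_k = kρ / (1 + (k−1)ρ) = 6·0.75 / (1 + 5·0.75) = 4.500 / 4.750 = 0.9474.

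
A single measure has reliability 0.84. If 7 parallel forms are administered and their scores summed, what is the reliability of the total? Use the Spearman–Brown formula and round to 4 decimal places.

ρ_k = kρ / (1 + (k−1)ρ) = 7·0.84 / (1 + 6·0.84) = 5.880 / 6.040 = 0.9735.

0.9735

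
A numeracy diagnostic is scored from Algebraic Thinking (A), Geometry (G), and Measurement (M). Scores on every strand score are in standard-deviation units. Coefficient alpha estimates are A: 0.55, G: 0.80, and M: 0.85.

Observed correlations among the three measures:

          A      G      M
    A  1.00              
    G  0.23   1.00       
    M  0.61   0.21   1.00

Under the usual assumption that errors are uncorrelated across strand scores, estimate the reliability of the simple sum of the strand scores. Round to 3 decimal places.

0.843

Var(A+G+M) = 3 + 2·[0.23 + 0.61 + 0.21] = 3 + 2.1 = 5.1.
Because errors are independent across components, Cov(Tᵢ,Tⱼ) = Cov(Xᵢ,Xⱼ); the off-diagonal part of the true-score variance is the same as above.
True-score variance = [0.55 + 0.80 + 0.85] + 2.1 = 2.2 + 2.1 = 4.3.
Reliability = 4.3 / 5.1 = 0.843.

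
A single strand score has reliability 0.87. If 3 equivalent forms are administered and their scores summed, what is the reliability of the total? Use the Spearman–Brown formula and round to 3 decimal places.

ρ_k = kρ / (1 + (k−1)ρ) = 3·0.87 / (1 + 2·0.87) = 2.610 / 2.740 = 0.953.

0.953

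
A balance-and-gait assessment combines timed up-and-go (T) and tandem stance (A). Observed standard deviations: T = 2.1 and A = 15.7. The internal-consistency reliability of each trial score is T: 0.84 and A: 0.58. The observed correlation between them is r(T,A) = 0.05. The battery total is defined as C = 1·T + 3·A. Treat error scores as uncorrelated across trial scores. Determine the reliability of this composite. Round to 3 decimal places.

0.582

Var(C) = 2.1² + 3²·15.7² + 2·[3·2.1·15.7·0.05] = 2222.82 + 9.891 = 2232.71.
Under uncorrelated errors the observed covariances equal the true-score covariances, so only the own-variance terms attenuate.
True-score variance = [2.1²·0.84 + 3²·15.7²·0.58] + 9.891 = 1290.38 + 9.891 = 1300.27.
Reliability = 1300.27 / 2232.71 = 0.582.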